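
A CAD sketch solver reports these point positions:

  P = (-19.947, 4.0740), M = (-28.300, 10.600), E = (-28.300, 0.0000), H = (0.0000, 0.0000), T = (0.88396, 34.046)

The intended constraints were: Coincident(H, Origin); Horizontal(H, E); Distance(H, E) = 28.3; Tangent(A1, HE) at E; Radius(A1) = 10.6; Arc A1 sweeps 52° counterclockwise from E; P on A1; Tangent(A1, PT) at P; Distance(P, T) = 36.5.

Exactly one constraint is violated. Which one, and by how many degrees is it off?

Tangent(A1, PT) at P — off by 3.20°.

H = (0.00, 0.00) ✓; H.y = 0.00, E.y = 0.00 ✓; |HE| = 28.30 ✓; ∠(ME, EH) = 90.00° ✓; |ME| = 10.60 ✓; bearing(M→P) − bearing(M→E) = 52.00° ✓; |MP| = 10.60 ✓; ∠(MP, PT) = 86.80° ✗; |PT| = 36.50 ✓.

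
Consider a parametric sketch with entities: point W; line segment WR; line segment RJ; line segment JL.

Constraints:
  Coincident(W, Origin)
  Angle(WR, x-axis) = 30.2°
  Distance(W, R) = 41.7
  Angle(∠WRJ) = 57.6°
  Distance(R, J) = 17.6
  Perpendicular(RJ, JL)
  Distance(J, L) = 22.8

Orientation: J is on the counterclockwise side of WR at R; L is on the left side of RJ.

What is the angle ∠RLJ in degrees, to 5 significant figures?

37.666°

∠WRJ = 57.6°, so RJ runs at 30.2° + (180° − 57.6°) = 152.60° from the x-axis; with |RJ| = 17.6, J = R + 17.6·(cos 152.60°, sin 152.60°) = (20.415, 29.075). RJ is perpendicular to JL; with |JL| = 22.8 on the left of RJ, L = J + 22.8·(-0.46020, -0.88782) = (9.9222, 8.8333). Then cos ∠RLJ = LR·LJ / (|LR||LJ|), giving 37.666°.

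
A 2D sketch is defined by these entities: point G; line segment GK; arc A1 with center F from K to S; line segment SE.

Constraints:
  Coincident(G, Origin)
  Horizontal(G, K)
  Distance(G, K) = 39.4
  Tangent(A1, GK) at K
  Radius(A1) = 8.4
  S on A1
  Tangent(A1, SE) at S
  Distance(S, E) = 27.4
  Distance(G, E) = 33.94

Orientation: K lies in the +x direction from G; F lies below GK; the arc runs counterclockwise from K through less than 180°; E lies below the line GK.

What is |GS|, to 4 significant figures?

32.35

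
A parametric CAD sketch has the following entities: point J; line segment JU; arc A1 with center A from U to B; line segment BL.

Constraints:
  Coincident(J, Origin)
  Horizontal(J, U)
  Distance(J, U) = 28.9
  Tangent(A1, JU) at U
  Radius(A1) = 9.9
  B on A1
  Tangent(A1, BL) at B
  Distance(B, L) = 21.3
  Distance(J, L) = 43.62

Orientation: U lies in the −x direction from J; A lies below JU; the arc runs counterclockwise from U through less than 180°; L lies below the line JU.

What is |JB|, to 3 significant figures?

40.4

J is at the origin; JU is horizontal with |JU| = 28.9 and U on the −x side, so U = (-28.9, 0.00). A1 meets JU tangentially, so AU is at right angles to JU, so A = U + (0, -9.9) = (-28.9, -9.90). Since AB ⟂ BL (tangency), |AL| = √(9.9² + 21.3²) = 23.5 regardless of where B sits on A1. So L lies on both circle(J, 43.62) and circle(A, 23.5); the below-JU intersection is L = (-28.1, -33.4). B is the foot of the tangent from L: B = (-37.7, -14.4).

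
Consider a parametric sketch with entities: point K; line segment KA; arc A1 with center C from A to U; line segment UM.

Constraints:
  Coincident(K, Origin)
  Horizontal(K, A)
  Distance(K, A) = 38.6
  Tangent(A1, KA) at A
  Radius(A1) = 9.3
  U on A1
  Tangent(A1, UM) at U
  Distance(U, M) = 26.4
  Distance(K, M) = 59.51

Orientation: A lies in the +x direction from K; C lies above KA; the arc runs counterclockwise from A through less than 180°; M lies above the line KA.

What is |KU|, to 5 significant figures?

48.820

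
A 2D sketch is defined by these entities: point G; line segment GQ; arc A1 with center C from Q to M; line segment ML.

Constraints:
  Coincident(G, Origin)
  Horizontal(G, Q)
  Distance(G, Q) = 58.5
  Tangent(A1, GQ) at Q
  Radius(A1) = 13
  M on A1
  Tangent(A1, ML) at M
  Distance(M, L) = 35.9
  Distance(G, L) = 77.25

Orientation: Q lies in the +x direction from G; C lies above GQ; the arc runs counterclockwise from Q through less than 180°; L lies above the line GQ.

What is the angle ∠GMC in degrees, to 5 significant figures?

6.8458°

Checks: |CM| = 13.00 ✓; ∠(CM, ML) = 90.00° ✓; |ML| = 35.90 ✓; |GL| = 77.25 ✓.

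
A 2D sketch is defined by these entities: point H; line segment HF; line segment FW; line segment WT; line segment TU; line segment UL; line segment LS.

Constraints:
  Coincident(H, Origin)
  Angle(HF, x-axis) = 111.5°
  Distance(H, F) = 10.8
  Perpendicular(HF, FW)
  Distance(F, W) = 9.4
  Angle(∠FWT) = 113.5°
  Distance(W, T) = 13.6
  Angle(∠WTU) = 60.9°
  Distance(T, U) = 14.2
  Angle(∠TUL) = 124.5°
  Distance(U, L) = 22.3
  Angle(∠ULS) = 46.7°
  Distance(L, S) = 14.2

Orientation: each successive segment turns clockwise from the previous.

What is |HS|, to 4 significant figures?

16.13

H is at the origin; HF runs at 111.5° with length 10.8, so F = (-3.958, 10.05). The perpendicularity gives FW at right angles to HF, so FW runs at 21.50°; with |FW| = 9.4, W = (4.788, 13.49). ∠FWT = 113.5° gives WT at -45.00° from the x-axis; with |WT| = 13.6, T = (14.40, 3.877). ∠WTU = 60.9° gives TU at -164.1° from the x-axis; with |TU| = 14.2, U = (0.7476, -0.01325). ∠TUL = 124.5° gives UL at 140.4° from the x-axis; with |UL| = 22.3, L = (-16.43, 14.20). ∠ULS = 46.7° gives LS at 7.100° from the x-axis; with |LS| = 14.2, S = (-2.344, 15.96). Then |HS| = |S − H| = 16.13.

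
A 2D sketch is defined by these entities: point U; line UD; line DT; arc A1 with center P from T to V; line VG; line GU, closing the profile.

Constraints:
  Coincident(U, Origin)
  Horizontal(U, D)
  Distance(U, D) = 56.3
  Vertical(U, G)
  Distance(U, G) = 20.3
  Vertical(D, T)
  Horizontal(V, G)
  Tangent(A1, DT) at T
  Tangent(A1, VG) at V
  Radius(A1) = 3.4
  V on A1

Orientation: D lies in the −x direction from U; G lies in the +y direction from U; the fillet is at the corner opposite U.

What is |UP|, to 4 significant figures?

55.53

U is at the origin; UD is horizontal with |UD| = 56.3 and D on the −x side, so D = (-56.30, 0.000). UG is vertical with |UG| = 20.3 and G on the +y side, so G = (0.000, 20.30). The virtual corner opposite U is at (-56.30, 20.30). The tangent condition forces PT to be normal to DT and since A1 is tangent to VG there, PV ⟂ VG, with radius 3.4, so the center P sits 3.4 in from both sides at P = (-52.90, 16.90). Then |UP| = |P − U| = 55.53.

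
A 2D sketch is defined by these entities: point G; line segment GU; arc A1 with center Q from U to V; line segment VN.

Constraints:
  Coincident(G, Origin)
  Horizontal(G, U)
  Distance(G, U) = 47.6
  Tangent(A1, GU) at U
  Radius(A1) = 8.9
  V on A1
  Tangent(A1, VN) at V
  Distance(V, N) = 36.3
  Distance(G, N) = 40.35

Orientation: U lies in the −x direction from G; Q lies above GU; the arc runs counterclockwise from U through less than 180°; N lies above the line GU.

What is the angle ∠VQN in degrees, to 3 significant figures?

76.2°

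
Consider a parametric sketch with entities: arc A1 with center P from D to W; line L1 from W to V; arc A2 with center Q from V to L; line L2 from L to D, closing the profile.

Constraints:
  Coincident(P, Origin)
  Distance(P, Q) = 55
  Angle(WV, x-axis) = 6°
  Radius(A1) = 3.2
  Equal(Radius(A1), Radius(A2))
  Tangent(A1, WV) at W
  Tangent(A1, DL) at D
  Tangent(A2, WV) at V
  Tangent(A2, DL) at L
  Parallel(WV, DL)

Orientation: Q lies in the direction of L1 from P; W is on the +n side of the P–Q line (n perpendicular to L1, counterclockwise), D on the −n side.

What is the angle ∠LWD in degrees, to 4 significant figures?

83.36°

Tangency of A1 to both parallel lines with radius 3.2 puts W and D at P ± 3.2·n: W = (-0.3345, 3.182), D = (0.3345, -3.182). Equal radii place V and L the same way about Q: V = Q + 3.2·n = (54.36, 8.932), L = Q − 3.2·n = (55.03, 2.567). Then cos ∠LWD = WL·WD / (|WL||WD|), giving 83.36°.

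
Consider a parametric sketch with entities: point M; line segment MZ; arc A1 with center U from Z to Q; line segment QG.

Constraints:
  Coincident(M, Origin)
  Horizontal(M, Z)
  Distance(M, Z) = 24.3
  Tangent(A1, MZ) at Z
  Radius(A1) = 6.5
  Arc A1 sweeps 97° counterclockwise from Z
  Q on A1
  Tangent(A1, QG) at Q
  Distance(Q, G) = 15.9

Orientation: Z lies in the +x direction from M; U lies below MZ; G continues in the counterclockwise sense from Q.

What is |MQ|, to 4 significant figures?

19.28

M is at the origin; M and Z share the same y with |MZ| = 24.3 and Z on the +x side, so Z = (24.30, 0.000). Tangency of A1 to MZ means the radius UZ is perpendicular to MZ, so U = Z + (0, -6.5) = (24.30, -6.500). On A1, Z sits at bearing 90° from U; a 97° counterclockwise sweep puts Q at bearing 187°, so Q = U + 6.5·(cos 187°, sin 187°) = (17.85, -7.292). Then |MQ| = |Q − M| = 19.28.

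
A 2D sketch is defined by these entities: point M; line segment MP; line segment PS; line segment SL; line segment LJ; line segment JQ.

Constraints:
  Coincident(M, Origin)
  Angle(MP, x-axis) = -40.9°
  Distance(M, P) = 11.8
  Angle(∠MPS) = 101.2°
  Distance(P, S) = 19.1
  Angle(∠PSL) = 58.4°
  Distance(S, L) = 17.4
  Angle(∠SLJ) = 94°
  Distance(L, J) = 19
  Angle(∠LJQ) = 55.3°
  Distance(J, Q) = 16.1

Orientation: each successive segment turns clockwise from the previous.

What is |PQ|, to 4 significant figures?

7.544

M is at the origin; MP runs at -40.9° with length 11.8, so P = (8.919, -7.726). ∠MPS = 101.2° gives PS at -119.7° from the x-axis; with |PS| = 19.1, S = (-0.5442, -24.32). ∠PSL = 58.4° gives SL at 118.7° from the x-axis; with |SL| = 17.4, L = (-8.900, -9.054). ∠SLJ = 94.0° gives LJ at 32.70° from the x-axis; with |LJ| = 19.0, J = (7.089, 1.210). ∠LJQ = 55.3° gives JQ at -92.00° from the x-axis; with |JQ| = 16.1, Q = (6.527, -14.88). Then |PQ| = |Q − P| = 7.544.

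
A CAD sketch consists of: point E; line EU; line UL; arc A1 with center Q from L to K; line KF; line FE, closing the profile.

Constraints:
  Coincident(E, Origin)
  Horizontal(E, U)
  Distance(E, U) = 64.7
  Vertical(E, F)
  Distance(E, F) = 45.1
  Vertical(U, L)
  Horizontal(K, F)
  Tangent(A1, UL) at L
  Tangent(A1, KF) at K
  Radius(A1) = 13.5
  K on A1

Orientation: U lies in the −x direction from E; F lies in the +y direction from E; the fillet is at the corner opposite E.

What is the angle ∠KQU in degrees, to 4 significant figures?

156.9°

E is at the origin; E and U share the same y with |EU| = 64.7 and U on the −x side, so U = (-64.70, 0.000). E and F share the same x with |EF| = 45.1 and F on the +y side, so F = (0.000, 45.10). The virtual corner opposite E is at (-64.70, 45.10). Tangency of A1 to UL means the radius QL is perpendicular to UL and A1 meets KF tangentially, so QK is at right angles to KF, with radius 13.5, so the center Q sits 13.5 in from both sides at Q = (-51.20, 31.60). That places the tangent points at L = (-64.70, 31.60) on UL and K = (-51.20, 45.10) on KF. Then cos ∠KQU = QK·QU / (|QK||QU|), giving 156.9°.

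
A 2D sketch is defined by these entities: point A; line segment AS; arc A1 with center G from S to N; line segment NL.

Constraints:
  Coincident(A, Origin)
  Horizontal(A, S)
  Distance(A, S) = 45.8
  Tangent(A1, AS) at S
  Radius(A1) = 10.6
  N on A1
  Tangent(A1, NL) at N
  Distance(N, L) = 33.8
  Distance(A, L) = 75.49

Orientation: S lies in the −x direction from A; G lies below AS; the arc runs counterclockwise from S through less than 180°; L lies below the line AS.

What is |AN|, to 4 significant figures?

56.81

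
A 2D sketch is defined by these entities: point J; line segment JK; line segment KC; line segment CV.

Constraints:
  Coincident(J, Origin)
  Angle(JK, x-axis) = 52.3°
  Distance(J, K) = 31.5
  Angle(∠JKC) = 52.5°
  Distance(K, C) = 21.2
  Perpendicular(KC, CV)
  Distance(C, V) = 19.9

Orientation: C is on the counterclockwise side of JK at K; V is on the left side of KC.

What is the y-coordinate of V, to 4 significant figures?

5.098

∠JKC = 52.5°, so KC runs at 52.3° + (180° − 52.5°) = 179.8° from the x-axis; with |KC| = 21.2, C = K + 21.2·(cos 179.8°, sin 179.8°) = (-1.937, 25.00). KC ⟂ CV; with |CV| = 19.9 on the left of KC, V = C + 19.9·(-0.003491, -1.000) = (-2.006, 5.098). So V.y = 5.098.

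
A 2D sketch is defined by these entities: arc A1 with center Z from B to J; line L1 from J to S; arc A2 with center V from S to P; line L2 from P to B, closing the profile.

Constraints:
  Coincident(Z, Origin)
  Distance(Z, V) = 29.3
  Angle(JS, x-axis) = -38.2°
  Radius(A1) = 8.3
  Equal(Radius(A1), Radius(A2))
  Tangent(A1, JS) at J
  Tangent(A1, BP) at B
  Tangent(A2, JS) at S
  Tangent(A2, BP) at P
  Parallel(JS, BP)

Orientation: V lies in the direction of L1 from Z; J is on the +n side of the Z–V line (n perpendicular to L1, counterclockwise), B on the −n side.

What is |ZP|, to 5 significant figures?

30.453

Tangency of A1 to both parallel lines with radius 8.3 puts J and B at Z ± 8.3·n: J = (5.1328, 6.5226), B = (-5.1328, -6.5226). Equal radii place S and P the same way about V: S = V + 8.3·n = (28.158, -11.597), P = V − 8.3·n = (17.893, -24.642). Then |ZP| = |P − Z| = 30.453.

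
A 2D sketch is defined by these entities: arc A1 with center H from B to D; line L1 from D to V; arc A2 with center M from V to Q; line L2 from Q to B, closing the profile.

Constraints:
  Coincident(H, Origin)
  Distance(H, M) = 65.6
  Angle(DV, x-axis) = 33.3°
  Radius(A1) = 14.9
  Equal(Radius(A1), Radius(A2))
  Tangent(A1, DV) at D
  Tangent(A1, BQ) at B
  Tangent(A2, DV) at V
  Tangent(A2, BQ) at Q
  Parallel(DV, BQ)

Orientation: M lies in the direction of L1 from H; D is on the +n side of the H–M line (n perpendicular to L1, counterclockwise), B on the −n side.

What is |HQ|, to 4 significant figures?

67.27

The slot axis is L1's direction at 33.3°, so u = (cos 33.3°, sin 33.3°) = (0.8358, 0.5490) and n = (−sin 33.3°, cos 33.3°) = (-0.5490, 0.8358). H is at the origin and M lies 65.6 along u from H, so M = 65.6·u = (54.83, 36.02). Tangency of A1 to both parallel lines with radius 14.9 puts D and B at H ± 14.9·n: D = (-8.180, 12.45), B = (8.180, -12.45). Equal radii place V and Q the same way about M: V = M + 14.9·n = (46.65, 48.47), Q = M − 14.9·n = (63.01, 23.56). Then |HQ| = |Q − H| = 67.27.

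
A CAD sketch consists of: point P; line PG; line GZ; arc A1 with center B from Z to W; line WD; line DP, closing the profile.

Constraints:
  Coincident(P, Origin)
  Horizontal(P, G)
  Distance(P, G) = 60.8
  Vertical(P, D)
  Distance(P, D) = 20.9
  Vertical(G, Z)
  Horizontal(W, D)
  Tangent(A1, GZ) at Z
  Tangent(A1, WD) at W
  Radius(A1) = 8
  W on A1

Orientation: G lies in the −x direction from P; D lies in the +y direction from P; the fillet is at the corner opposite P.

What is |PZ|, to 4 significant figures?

62.15

P is at the origin; P and G share the same y with |PG| = 60.8 and G on the −x side, so G = (-60.80, 0.000). PD is vertical with |PD| = 20.9 and D on the +y side, so D = (0.000, 20.90). The virtual corner opposite P is at (-60.80, 20.90). Tangency of A1 to GZ means the radius BZ is perpendicular to GZ and tangency of A1 to WD means the radius BW is perpendicular to WD, with radius 8.0, so the center B sits 8.0 in from both sides at B = (-52.80, 12.90). That places the tangent points at Z = (-60.80, 12.90) on GZ and W = (-52.80, 20.90) on WD. Then |PZ| = |Z − P| = 62.15.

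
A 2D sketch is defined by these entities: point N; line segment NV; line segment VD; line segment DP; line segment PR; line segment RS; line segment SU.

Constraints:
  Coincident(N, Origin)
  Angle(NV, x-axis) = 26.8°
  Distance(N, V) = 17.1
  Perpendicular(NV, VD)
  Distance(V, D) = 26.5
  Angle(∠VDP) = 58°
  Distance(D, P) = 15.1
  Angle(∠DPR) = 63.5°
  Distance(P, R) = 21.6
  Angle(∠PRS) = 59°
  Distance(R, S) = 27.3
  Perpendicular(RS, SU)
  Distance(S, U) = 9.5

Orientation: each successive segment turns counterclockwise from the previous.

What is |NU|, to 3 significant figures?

37.1

∠PRS = 59.0° gives RS at 116° from the x-axis; with |RS| = 27.3, S = (4.92, 41.2). The perpendicularity gives SU at right angles to RS, so SU runs at -154°; with |SU| = 9.5, U = (-3.59, 36.9). Then |NU| = |U − N| = 37.1.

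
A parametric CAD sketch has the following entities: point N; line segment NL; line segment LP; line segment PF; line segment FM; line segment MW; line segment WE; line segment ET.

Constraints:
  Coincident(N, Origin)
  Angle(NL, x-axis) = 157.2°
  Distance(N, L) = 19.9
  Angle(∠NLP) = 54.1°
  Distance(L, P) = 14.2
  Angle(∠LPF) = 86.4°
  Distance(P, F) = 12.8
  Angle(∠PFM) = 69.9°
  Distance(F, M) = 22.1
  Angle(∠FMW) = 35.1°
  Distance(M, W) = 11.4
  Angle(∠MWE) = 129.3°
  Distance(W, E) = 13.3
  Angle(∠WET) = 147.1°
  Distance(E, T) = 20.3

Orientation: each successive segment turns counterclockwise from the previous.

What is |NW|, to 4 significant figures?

16.23

N is at the origin; NL runs at 157.2° with length 19.9, so L = (-18.35, 7.712). ∠NLP = 54.1° gives LP at -76.90° from the x-axis; with |LP| = 14.2, P = (-15.13, -6.119). ∠LPF = 86.4° gives PF at 16.70° from the x-axis; with |PF| = 12.8, F = (-2.867, -2.441). ∠PFM = 69.9° gives FM at 126.8° from the x-axis; with |FM| = 22.1, M = (-16.10, 15.26). ∠FMW = 35.1° gives MW at -88.30° from the x-axis; with |MW| = 11.4, W = (-15.77, 3.860). Then |NW| = |W − N| = 16.23.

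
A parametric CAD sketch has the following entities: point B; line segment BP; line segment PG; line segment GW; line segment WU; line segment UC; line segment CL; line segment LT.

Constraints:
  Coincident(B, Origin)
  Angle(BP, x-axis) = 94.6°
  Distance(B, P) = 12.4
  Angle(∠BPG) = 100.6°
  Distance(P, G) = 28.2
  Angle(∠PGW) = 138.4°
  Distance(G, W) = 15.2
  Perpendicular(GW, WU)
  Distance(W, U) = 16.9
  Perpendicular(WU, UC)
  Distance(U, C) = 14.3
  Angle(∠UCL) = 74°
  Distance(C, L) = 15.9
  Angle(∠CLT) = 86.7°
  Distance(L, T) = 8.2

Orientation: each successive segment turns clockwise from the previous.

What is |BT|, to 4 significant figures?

37.35

B is at the origin; BP runs at 94.6° with length 12.4, so P = (-0.9945, 12.36). ∠BPG = 100.6° gives PG at 15.20° from the x-axis; with |PG| = 28.2, G = (26.22, 19.75). ∠PGW = 138.4° gives GW at -26.40° from the x-axis; with |GW| = 15.2, W = (39.83, 13.00). GW is perpendicular to WU, so WU runs at -116.4°; with |WU| = 16.9, U = (32.32, -2.142). WU is perpendicular to UC, so UC runs at 153.6°; with |UC| = 14.3, C = (19.51, 4.216). ∠UCL = 74.0° gives CL at 47.60° from the x-axis; with |CL| = 15.9, L = (30.23, 15.96). ∠CLT = 86.7° gives LT at -45.70° from the x-axis; with |LT| = 8.2, T = (35.96, 10.09). Then |BT| = |T − B| = 37.35.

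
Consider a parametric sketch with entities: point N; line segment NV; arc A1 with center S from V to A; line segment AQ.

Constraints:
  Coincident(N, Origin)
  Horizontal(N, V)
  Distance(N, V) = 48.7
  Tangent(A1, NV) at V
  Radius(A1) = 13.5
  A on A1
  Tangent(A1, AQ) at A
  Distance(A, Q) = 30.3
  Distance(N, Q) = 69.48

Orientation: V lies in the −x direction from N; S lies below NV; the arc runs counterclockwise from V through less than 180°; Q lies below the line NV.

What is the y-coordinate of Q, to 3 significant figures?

-46.5

Checks: ∠(SV, VN) = 90.00° ✓; |SV| = 13.50 ✓; |SA| = 13.50 ✓; ∠(SA, AQ) = 90.00° ✓; |AQ| = 30.30 ✓; |NQ| = 69.48 ✓.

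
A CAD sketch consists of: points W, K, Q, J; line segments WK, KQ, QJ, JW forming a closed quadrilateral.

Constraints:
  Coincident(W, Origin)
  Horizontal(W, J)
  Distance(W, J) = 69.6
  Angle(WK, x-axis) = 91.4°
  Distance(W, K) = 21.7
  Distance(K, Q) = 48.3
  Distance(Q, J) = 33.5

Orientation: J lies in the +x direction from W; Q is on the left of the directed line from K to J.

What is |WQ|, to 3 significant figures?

53.9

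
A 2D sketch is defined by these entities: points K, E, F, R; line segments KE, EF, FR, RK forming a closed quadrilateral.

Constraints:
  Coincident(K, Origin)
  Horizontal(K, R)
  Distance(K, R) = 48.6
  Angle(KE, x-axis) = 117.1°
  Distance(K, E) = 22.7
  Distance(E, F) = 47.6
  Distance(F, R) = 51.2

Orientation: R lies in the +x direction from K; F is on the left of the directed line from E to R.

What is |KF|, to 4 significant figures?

55.34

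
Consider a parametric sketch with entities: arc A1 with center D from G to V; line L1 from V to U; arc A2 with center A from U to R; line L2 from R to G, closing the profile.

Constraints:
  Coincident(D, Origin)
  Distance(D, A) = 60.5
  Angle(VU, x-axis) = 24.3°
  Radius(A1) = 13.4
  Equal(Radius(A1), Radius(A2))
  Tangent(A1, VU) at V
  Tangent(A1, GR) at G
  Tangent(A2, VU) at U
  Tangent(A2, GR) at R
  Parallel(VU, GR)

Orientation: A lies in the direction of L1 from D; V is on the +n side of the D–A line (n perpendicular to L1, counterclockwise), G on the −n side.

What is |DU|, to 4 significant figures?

61.97

The slot axis is L1's direction at 24.3°, so u = (cos 24.3°, sin 24.3°) = (0.9114, 0.4115) and n = (−sin 24.3°, cos 24.3°) = (-0.4115, 0.9114). D is at the origin and A lies 60.5 along u from D, so A = 60.5·u = (55.14, 24.90). Tangency of A1 to both parallel lines with radius 13.4 puts V and G at D ± 13.4·n: V = (-5.514, 12.21), G = (5.514, -12.21). Equal radii place U and R the same way about A: U = A + 13.4·n = (49.63, 37.11), R = A − 13.4·n = (60.65, 12.68). Then |DU| = |U − D| = 61.97.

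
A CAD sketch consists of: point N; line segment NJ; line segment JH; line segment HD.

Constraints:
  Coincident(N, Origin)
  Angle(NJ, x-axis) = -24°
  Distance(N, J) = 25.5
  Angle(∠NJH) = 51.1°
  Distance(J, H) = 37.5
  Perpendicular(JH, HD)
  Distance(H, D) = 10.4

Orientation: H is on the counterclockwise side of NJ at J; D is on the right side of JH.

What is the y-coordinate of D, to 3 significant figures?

28.5

∠NJH = 51.1°, so JH runs at -24.0° + (180° − 51.1°) = 105° from the x-axis; with |JH| = 37.5, H = J + 37.5·(cos 105°, sin 105°) = (13.7, 25.9). JH ⟂ HD; with |HD| = 10.4 on the right of JH, D = H + 10.4·(0.966, 0.257) = (23.7, 28.5). So D.y = 28.5.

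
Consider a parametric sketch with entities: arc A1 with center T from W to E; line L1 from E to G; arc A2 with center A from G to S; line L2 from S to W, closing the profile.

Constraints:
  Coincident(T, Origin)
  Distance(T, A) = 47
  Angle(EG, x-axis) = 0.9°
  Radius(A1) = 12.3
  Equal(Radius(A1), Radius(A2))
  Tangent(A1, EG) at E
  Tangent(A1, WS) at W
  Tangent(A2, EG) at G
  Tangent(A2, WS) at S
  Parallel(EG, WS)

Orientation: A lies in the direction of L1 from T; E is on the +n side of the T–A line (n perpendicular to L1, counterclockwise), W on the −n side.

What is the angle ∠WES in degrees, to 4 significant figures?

62.37°

Tangency of A1 to both parallel lines with radius 12.3 puts E and W at T ± 12.3·n: E = (-0.1932, 12.30), W = (0.1932, -12.30). Equal radii place G and S the same way about A: G = A + 12.3·n = (46.80, 13.04), S = A − 12.3·n = (47.19, -11.56). Then cos ∠WES = EW·ES / (|EW||ES|), giving 62.37°.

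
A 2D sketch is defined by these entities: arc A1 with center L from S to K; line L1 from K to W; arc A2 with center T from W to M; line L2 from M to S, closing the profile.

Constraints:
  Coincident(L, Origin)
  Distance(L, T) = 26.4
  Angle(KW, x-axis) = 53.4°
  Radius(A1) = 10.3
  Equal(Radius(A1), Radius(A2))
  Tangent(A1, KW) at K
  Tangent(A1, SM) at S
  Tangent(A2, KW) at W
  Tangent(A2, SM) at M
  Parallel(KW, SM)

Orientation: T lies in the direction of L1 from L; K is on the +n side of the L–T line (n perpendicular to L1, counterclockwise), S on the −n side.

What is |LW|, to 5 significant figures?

28.338

The slot axis is L1's direction at 53.4°, so u = (cos 53.4°, sin 53.4°) = (0.59622, 0.80282) and n = (−sin 53.4°, cos 53.4°) = (-0.80282, 0.59622). L is at the origin and T lies 26.4 along u from L, so T = 26.4·u = (15.740, 21.194). Tangency of A1 to both parallel lines with radius 10.3 puts K and S at L ± 10.3·n: K = (-8.2690, 6.1411), S = (8.2690, -6.1411). Equal radii place W and M the same way about T: W = T + 10.3·n = (7.4713, 27.335), M = T − 10.3·n = (24.009, 15.053). Then |LW| = |W − L| = 28.338.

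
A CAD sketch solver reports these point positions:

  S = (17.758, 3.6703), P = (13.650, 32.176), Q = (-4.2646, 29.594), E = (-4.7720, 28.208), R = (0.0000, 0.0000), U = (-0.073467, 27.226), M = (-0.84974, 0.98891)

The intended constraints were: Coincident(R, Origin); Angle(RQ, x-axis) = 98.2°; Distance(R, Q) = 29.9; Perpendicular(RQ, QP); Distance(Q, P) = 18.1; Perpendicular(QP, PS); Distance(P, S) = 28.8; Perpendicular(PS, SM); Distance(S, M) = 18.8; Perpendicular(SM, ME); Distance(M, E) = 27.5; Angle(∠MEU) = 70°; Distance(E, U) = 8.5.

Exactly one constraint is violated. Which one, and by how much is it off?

Distance(E, U) = 8.5 — off by 3.70.

R = (0.00, 0.00) ✓; RQ at 98.20° ✓; |RQ| = 29.90 ✓; ∠(RQ, QP) = 90.00° ✓; |QP| = 18.10 ✓; ∠(QP, PS) = 90.00° ✓; |PS| = 28.80 ✓; ∠(PS, SM) = 90.00° ✓; |SM| = 18.80 ✓; ∠(SM, ME) = 90.00° ✓; |ME| = 27.50 ✓; ∠MEU = 70.00° ✓; |EU| = 4.800 ✗.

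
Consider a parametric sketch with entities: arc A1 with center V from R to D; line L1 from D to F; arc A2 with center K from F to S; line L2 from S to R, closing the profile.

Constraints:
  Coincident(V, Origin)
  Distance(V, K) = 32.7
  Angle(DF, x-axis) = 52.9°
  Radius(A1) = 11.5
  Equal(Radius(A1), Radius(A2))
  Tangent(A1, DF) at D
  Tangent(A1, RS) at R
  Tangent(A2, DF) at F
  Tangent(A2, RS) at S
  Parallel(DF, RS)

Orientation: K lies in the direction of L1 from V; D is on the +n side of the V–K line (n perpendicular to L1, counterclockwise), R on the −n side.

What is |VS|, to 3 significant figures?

34.7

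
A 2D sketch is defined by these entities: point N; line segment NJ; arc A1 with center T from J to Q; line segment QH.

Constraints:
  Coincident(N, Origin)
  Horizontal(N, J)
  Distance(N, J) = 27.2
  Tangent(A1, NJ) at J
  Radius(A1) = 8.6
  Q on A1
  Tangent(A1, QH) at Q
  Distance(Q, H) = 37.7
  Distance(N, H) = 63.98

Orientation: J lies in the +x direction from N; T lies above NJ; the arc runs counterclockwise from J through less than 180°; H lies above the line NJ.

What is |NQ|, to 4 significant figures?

35.46

Checks: N.y = 0.00, J.y = 0.00 ✓; |TQ| = 8.600 ✓; ∠(TQ, QH) = 90.00° ✓; |QH| = 37.70 ✓; |NH| = 63.98 ✓.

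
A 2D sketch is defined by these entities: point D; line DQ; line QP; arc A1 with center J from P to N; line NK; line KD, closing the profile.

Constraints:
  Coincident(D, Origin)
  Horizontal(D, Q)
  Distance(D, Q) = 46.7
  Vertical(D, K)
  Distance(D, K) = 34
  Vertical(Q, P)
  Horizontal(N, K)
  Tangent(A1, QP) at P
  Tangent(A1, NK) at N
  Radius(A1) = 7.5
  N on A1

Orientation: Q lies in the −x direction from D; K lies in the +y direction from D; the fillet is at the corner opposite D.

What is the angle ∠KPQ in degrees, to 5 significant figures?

99.124°

The virtual corner opposite D is at (-46.700, 34.000). Tangency of A1 to QP means the radius JP is perpendicular to QP and tangency of A1 to NK means the radius JN is perpendicular to NK, with radius 7.5, so the center J sits 7.5 in from both sides at J = (-39.200, 26.500). That places the tangent points at P = (-46.700, 26.500) on QP and N = (-39.200, 34.000) on NK. Then cos ∠KPQ = PK·PQ / (|PK||PQ|), giving 99.124°.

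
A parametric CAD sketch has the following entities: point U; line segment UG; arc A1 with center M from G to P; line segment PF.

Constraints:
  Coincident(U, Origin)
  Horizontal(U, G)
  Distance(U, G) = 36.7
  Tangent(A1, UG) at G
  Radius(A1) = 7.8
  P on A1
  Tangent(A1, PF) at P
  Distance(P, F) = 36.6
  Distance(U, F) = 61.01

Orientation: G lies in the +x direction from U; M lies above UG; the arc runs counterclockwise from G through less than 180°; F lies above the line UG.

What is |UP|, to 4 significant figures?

45.27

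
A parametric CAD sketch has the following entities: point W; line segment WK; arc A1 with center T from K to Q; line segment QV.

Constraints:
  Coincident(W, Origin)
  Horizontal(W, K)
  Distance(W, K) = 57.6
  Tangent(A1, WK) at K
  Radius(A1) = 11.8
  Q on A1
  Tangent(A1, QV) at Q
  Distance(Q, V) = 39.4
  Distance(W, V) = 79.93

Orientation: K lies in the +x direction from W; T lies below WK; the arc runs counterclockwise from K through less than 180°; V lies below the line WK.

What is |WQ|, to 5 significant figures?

49.128

Checks: |TQ| = 11.80 ✓; ∠(TQ, QV) = 90.00° ✓; |QV| = 39.40 ✓; |WV| = 79.93 ✓.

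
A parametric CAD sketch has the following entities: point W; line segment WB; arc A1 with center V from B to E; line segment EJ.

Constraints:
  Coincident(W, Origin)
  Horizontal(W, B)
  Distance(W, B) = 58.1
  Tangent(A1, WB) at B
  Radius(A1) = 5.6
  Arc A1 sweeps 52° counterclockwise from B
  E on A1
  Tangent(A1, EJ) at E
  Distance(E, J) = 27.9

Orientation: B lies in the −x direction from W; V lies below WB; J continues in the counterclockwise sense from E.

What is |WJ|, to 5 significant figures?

83.265

On A1, B sits at bearing 90° from V; a 52° counterclockwise sweep puts E at bearing 142°, so E = V + 5.6·(cos 142°, sin 142°) = (-62.513, -2.1523). Since A1 is tangent to EJ there, VE ⟂ EJ, so EJ runs along (−sin 142°, cos 142°); with |EJ| = 27.9, J = (-79.690, -24.138). Then |WJ| = |J − W| = 83.265.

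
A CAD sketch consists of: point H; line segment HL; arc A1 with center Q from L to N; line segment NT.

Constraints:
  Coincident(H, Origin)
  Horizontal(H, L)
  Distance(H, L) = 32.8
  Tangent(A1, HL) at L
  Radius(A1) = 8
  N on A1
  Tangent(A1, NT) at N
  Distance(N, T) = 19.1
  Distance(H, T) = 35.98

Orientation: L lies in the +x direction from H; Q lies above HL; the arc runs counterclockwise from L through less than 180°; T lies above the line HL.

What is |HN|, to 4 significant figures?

40.64

Checks: ∠(QL, LH) = 90.00° ✓; |QN| = 8.000 ✓; ∠(QN, NT) = 90.00° ✓; |NT| = 19.10 ✓; |HT| = 35.98 ✓.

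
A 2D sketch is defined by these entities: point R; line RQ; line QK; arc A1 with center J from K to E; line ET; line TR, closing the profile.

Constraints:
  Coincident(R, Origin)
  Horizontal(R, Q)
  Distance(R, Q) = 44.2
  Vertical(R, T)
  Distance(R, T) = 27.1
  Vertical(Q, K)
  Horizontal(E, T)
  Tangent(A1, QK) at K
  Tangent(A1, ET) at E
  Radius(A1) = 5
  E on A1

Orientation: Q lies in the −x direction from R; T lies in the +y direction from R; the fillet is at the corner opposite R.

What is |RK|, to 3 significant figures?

49.4

R is at the origin; RQ is horizontal with |RQ| = 44.2 and Q on the −x side, so Q = (-44.2, 0.00). R and T share the same x with |RT| = 27.1 and T on the +y side, so T = (0.00, 27.1). The virtual corner opposite R is at (-44.2, 27.1). The tangent condition forces JK to be normal to QK and since A1 is tangent to ET there, JE ⟂ ET, with radius 5.0, so the center J sits 5.0 in from both sides at J = (-39.2, 22.1). That places the tangent points at K = (-44.2, 22.1) on QK and E = (-39.2, 27.1) on ET. Then |RK| = |K − R| = 49.4.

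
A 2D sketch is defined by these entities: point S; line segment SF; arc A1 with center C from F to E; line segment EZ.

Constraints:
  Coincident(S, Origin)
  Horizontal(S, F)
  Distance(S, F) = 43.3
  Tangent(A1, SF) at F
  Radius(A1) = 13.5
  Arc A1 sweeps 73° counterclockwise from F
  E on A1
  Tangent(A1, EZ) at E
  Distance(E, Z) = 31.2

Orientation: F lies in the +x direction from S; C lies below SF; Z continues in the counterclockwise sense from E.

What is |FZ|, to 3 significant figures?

45.1

On A1, F sits at bearing 90° from C; a 73° counterclockwise sweep puts E at bearing 163°, so E = C + 13.5·(cos 163°, sin 163°) = (30.4, -9.55). The tangent condition forces CE to be normal to EZ, so EZ runs along (−sin 163°, cos 163°); with |EZ| = 31.2, Z = (21.3, -39.4). Then |FZ| = |Z − F| = 45.1.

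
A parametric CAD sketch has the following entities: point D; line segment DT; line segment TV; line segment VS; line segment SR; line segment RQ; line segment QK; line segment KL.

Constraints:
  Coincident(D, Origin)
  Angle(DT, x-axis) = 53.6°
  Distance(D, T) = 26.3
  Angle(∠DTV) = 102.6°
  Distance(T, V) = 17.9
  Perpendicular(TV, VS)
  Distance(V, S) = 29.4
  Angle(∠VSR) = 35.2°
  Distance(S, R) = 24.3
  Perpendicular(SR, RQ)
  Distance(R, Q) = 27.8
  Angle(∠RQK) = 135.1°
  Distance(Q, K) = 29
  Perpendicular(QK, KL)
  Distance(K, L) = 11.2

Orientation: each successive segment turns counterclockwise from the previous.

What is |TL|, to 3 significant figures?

54.1

D is at the origin; DT runs at 53.6° with length 26.3, so T = (15.6, 21.2). ∠DTV = 102.6° gives TV at 131° from the x-axis; with |TV| = 17.9, V = (3.86, 34.7). TV is perpendicular to VS, so VS runs at -139°; with |VS| = 29.4, S = (-18.3, 15.4). ∠VSR = 35.2° gives SR at 5.80° from the x-axis; with |SR| = 24.3, R = (5.85, 17.8). SR ⟂ RQ, so RQ runs at 95.8°; with |RQ| = 27.8, Q = (3.04, 45.5). ∠RQK = 135.1° gives QK at 141° from the x-axis; with |QK| = 29.0, K = (-19.4, 63.9). QK is perpendicular to KL, so KL runs at -129°; with |KL| = 11.2, L = (-26.5, 55.2). Then |TL| = |L − T| = 54.1.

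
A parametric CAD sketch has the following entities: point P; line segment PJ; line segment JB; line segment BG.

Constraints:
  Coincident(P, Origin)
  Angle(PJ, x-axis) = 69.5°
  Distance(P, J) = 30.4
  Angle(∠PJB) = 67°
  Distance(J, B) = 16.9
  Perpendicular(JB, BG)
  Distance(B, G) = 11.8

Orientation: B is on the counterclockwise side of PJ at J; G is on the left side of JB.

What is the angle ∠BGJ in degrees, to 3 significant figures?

55.1°

∠PJB = 67.0°, so JB runs at 69.5° + (180° − 67.0°) = 182° from the x-axis; with |JB| = 16.9, B = J + 16.9·(cos 182°, sin 182°) = (-6.24, 27.7). JB ⟂ BG; with |BG| = 11.8 on the left of JB, G = B + 11.8·(0.0436, -0.999) = (-5.72, 15.9). Then cos ∠BGJ = GB·GJ / (|GB||GJ|), giving 55.1°.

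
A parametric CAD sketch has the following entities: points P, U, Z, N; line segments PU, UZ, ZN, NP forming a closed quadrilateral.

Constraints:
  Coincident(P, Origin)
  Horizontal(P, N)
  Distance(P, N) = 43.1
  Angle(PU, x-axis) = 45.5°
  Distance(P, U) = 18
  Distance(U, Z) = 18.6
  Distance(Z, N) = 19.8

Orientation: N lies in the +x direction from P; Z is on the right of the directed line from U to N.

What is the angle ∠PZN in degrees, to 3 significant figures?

168°

P is at the origin; PN is horizontal with |PN| = 43.1 and N in +x, so N = (43.1, 0). PU runs at 45.5° with |PU| = 18.0, so U = (12.6, 12.8). Z is determined by |UZ| = 18.6 and |ZN| = 19.8 together: it lies at the intersection of circle(U, 18.6) and circle(N, 19.8). With |UN| = 33.1, the foot of the radical line on UN is 15.8 from U and the perpendicular offset is √(18.6² − 15.8²) = 9.75. Taking the right-of-UN solution: Z = (23.4, -2.29).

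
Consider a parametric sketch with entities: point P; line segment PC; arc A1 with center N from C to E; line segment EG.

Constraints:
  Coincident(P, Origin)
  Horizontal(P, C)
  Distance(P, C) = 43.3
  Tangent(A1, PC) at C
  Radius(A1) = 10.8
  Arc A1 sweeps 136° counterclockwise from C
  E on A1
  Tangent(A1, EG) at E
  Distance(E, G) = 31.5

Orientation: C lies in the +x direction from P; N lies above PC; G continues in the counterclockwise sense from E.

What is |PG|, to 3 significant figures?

49.3

P is at the origin; PC is horizontal with |PC| = 43.3 and C on the +x side, so C = (43.3, 0.00). The tangent condition forces NC to be normal to PC, so N = C + (0, 10.8) = (43.3, 10.8). On A1, C sits at bearing -90° from N; a 136° counterclockwise sweep puts E at bearing 46°, so E = N + 10.8·(cos 46°, sin 46°) = (50.8, 18.6). Tangency of A1 to EG means the radius NE is perpendicular to EG, so EG runs along (−sin 46°, cos 46°); with |EG| = 31.5, G = (28.1, 40.5). Then |PG| = |G − P| = 49.3.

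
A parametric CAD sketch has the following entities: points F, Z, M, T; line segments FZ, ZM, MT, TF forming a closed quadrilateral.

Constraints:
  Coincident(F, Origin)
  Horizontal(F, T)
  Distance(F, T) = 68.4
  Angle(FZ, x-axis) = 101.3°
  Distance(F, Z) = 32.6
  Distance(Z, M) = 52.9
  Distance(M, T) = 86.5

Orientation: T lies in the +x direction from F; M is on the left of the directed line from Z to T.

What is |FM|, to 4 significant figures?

78.71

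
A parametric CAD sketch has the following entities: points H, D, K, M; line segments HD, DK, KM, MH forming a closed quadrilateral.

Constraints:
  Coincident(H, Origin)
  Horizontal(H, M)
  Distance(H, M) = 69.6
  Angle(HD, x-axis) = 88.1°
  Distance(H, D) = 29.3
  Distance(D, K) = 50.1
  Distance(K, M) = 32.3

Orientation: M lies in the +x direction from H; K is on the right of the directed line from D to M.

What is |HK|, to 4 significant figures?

37.97

Checks: |DK| = 50.10 ✓; |KM| = 32.30 ✓.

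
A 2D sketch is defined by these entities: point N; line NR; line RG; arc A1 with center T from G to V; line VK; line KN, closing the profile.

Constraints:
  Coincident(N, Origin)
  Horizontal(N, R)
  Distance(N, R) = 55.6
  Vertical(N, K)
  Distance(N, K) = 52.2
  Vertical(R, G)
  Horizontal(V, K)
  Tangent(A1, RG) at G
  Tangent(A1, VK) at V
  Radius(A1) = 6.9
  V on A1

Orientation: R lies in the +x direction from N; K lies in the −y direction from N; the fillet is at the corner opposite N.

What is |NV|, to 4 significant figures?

71.39

N is at the origin; NR is horizontal with |NR| = 55.6 and R on the +x side, so R = (55.60, 0.000). N and K share the same x with |NK| = 52.2 and K on the −y side, so K = (0.000, -52.20). The virtual corner opposite N is at (55.60, -52.20). A1 meets RG tangentially, so TG is at right angles to RG and A1 meets VK tangentially, so TV is at right angles to VK, with radius 6.9, so the center T sits 6.9 in from both sides at T = (48.70, -45.30). That places the tangent points at G = (55.60, -45.30) on RG and V = (48.70, -52.20) on VK. Then |NV| = |V − N| = 71.39.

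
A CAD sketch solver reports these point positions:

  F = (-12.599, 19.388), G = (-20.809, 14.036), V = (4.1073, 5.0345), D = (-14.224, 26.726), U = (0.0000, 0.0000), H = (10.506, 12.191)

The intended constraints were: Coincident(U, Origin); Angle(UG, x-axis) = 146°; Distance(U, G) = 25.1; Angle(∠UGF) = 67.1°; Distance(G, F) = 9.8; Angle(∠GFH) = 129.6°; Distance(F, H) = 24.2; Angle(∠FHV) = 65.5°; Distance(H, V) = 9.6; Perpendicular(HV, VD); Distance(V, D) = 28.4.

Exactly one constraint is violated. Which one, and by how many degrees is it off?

Perpendicular(HV, VD) — off by 8.00°.

U = (0.00, 0.00) ✓; UG at 146.0° ✓; |UG| = 25.10 ✓; ∠UGF = 67.10° ✓; |GF| = 9.800 ✓; ∠GFH = 129.6° ✓; |FH| = 24.20 ✓; ∠FHV = 65.50° ✓; |HV| = 9.600 ✓; ∠(HV, VD) = 98.00° ✗; |VD| = 28.40 ✓.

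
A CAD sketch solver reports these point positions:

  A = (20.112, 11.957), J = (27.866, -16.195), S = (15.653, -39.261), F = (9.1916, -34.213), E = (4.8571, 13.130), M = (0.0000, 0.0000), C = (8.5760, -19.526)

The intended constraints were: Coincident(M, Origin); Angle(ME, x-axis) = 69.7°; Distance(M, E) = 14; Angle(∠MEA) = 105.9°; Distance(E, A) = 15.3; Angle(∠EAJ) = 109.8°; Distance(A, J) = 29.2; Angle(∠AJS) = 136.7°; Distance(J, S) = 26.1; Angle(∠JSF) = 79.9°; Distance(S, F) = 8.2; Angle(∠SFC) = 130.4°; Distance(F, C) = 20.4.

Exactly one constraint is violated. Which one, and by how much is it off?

Distance(F, C) = 20.4 — off by 5.70.

M = (0.00, 0.00) ✓; ME at 69.70° ✓; |ME| = 14.00 ✓; ∠MEA = 105.9° ✓; |EA| = 15.30 ✓; ∠EAJ = 109.8° ✓; |AJ| = 29.20 ✓; ∠AJS = 136.7° ✓; |JS| = 26.10 ✓; ∠JSF = 79.90° ✓; |SF| = 8.200 ✓; ∠SFC = 130.4° ✓; |FC| = 14.70 ✗.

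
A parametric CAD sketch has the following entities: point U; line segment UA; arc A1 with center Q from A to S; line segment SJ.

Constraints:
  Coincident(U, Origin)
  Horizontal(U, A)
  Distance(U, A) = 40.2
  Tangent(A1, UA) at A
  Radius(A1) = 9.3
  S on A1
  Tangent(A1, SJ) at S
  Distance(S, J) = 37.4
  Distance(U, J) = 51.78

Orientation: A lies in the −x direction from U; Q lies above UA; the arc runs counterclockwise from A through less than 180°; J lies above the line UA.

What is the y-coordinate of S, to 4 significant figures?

7.969

Checks: |QS| = 9.300 ✓; ∠(QS, SJ) = 90.00° ✓; |SJ| = 37.40 ✓; |UJ| = 51.78 ✓.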